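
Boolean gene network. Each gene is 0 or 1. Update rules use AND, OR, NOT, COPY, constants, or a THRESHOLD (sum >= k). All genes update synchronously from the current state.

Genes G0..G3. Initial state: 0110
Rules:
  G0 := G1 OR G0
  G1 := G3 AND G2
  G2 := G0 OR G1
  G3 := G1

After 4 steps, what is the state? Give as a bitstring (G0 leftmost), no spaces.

Step 1: G0=G1|G0=1|0=1 G1=G3&G2=0&1=0 G2=G0|G1=0|1=1 G3=G1=1 -> 1011
Step 2: G0=G1|G0=0|1=1 G1=G3&G2=1&1=1 G2=G0|G1=1|0=1 G3=G1=0 -> 1110
Step 3: G0=G1|G0=1|1=1 G1=G3&G2=0&1=0 G2=G0|G1=1|1=1 G3=G1=1 -> 1011
Step 4: G0=G1|G0=0|1=1 G1=G3&G2=1&1=1 G2=G0|G1=1|0=1 G3=G1=0 -> 1110

1110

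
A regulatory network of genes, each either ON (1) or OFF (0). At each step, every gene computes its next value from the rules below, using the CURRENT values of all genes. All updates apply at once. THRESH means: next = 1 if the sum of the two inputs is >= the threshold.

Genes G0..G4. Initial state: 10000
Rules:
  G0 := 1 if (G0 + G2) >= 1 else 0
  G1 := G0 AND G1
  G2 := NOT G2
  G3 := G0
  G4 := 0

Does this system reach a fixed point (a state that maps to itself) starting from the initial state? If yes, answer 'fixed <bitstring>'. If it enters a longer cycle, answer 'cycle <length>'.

Answer: cycle 2

Derivation:
Step 0: 10000
Step 1: G0=(1+0>=1)=1 G1=G0&G1=1&0=0 G2=NOT G2=NOT 0=1 G3=G0=1 G4=0(const) -> 10110
Step 2: G0=(1+1>=1)=1 G1=G0&G1=1&0=0 G2=NOT G2=NOT 1=0 G3=G0=1 G4=0(const) -> 10010
Step 3: G0=(1+0>=1)=1 G1=G0&G1=1&0=0 G2=NOT G2=NOT 0=1 G3=G0=1 G4=0(const) -> 10110
Cycle of length 2 starting at step 1 -> no fixed point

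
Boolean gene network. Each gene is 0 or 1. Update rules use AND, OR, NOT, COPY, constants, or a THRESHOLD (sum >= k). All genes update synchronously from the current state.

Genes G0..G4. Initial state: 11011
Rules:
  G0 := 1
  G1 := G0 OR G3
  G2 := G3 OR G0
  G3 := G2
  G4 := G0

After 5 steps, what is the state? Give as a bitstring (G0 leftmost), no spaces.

Step 1: G0=1(const) G1=G0|G3=1|1=1 G2=G3|G0=1|1=1 G3=G2=0 G4=G0=1 -> 11101
Step 2: G0=1(const) G1=G0|G3=1|0=1 G2=G3|G0=0|1=1 G3=G2=1 G4=G0=1 -> 11111
Step 3: G0=1(const) G1=G0|G3=1|1=1 G2=G3|G0=1|1=1 G3=G2=1 G4=G0=1 -> 11111
Step 4: G0=1(const) G1=G0|G3=1|1=1 G2=G3|G0=1|1=1 G3=G2=1 G4=G0=1 -> 11111
Step 5: G0=1(const) G1=G0|G3=1|1=1 G2=G3|G0=1|1=1 G3=G2=1 G4=G0=1 -> 11111

11111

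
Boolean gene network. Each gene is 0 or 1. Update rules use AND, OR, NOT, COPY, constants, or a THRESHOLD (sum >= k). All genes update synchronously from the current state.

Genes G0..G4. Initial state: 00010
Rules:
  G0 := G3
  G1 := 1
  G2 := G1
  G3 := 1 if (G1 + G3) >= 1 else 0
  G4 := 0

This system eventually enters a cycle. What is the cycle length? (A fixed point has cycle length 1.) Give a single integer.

Step 0: 00010
Step 1: G0=G3=1 G1=1(const) G2=G1=0 G3=(0+1>=1)=1 G4=0(const) -> 11010
Step 2: G0=G3=1 G1=1(const) G2=G1=1 G3=(1+1>=1)=1 G4=0(const) -> 11110
Step 3: G0=G3=1 G1=1(const) G2=G1=1 G3=(1+1>=1)=1 G4=0(const) -> 11110
State from step 3 equals state from step 2 -> cycle length 1

Answer: 1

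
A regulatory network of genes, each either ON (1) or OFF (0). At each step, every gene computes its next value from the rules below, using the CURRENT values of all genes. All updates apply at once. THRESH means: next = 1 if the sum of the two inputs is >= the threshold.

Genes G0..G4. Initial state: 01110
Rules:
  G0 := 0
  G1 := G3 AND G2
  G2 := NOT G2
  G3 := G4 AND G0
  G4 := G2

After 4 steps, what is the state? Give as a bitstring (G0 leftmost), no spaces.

Step 1: G0=0(const) G1=G3&G2=1&1=1 G2=NOT G2=NOT 1=0 G3=G4&G0=0&0=0 G4=G2=1 -> 01001
Step 2: G0=0(const) G1=G3&G2=0&0=0 G2=NOT G2=NOT 0=1 G3=G4&G0=1&0=0 G4=G2=0 -> 00100
Step 3: G0=0(const) G1=G3&G2=0&1=0 G2=NOT G2=NOT 1=0 G3=G4&G0=0&0=0 G4=G2=1 -> 00001
Step 4: G0=0(const) G1=G3&G2=0&0=0 G2=NOT G2=NOT 0=1 G3=G4&G0=1&0=0 G4=G2=0 -> 00100

00100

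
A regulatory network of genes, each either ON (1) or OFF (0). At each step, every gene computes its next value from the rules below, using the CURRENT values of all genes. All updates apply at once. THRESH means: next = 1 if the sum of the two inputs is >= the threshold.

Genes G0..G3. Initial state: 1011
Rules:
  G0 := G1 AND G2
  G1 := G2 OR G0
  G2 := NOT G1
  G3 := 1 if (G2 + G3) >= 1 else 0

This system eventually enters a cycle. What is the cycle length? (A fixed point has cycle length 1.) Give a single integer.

Answer: 5

Derivation:
Step 0: 1011
Step 1: G0=G1&G2=0&1=0 G1=G2|G0=1|1=1 G2=NOT G1=NOT 0=1 G3=(1+1>=1)=1 -> 0111
Step 2: G0=G1&G2=1&1=1 G1=G2|G0=1|0=1 G2=NOT G1=NOT 1=0 G3=(1+1>=1)=1 -> 1101
Step 3: G0=G1&G2=1&0=0 G1=G2|G0=0|1=1 G2=NOT G1=NOT 1=0 G3=(0+1>=1)=1 -> 0101
Step 4: G0=G1&G2=1&0=0 G1=G2|G0=0|0=0 G2=NOT G1=NOT 1=0 G3=(0+1>=1)=1 -> 0001
Step 5: G0=G1&G2=0&0=0 G1=G2|G0=0|0=0 G2=NOT G1=NOT 0=1 G3=(0+1>=1)=1 -> 0011
Step 6: G0=G1&G2=0&1=0 G1=G2|G0=1|0=1 G2=NOT G1=NOT 0=1 G3=(1+1>=1)=1 -> 0111
State from step 6 equals state from step 1 -> cycle length 5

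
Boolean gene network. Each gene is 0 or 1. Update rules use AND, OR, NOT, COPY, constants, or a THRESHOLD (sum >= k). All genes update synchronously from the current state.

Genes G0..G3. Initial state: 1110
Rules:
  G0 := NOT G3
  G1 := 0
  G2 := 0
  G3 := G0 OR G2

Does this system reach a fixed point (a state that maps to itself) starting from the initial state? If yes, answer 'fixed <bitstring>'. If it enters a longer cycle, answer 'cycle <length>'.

Step 0: 1110
Step 1: G0=NOT G3=NOT 0=1 G1=0(const) G2=0(const) G3=G0|G2=1|1=1 -> 1001
Step 2: G0=NOT G3=NOT 1=0 G1=0(const) G2=0(const) G3=G0|G2=1|0=1 -> 0001
Step 3: G0=NOT G3=NOT 1=0 G1=0(const) G2=0(const) G3=G0|G2=0|0=0 -> 0000
Step 4: G0=NOT G3=NOT 0=1 G1=0(const) G2=0(const) G3=G0|G2=0|0=0 -> 1000
Step 5: G0=NOT G3=NOT 0=1 G1=0(const) G2=0(const) G3=G0|G2=1|0=1 -> 1001
Cycle of length 4 starting at step 1 -> no fixed point

Answer: cycle 4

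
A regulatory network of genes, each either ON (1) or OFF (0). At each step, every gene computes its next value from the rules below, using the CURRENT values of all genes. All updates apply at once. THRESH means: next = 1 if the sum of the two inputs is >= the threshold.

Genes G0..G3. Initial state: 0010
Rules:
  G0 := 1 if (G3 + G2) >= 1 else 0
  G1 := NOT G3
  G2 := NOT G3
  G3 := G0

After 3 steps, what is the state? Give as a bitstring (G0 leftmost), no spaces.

Step 1: G0=(0+1>=1)=1 G1=NOT G3=NOT 0=1 G2=NOT G3=NOT 0=1 G3=G0=0 -> 1110
Step 2: G0=(0+1>=1)=1 G1=NOT G3=NOT 0=1 G2=NOT G3=NOT 0=1 G3=G0=1 -> 1111
Step 3: G0=(1+1>=1)=1 G1=NOT G3=NOT 1=0 G2=NOT G3=NOT 1=0 G3=G0=1 -> 1001

1001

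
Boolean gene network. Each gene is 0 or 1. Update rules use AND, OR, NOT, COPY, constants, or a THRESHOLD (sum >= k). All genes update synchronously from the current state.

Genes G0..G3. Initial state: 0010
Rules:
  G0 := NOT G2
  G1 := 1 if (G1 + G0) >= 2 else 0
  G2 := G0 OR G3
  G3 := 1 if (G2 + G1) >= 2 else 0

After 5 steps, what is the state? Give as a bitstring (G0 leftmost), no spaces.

Step 1: G0=NOT G2=NOT 1=0 G1=(0+0>=2)=0 G2=G0|G3=0|0=0 G3=(1+0>=2)=0 -> 0000
Step 2: G0=NOT G2=NOT 0=1 G1=(0+0>=2)=0 G2=G0|G3=0|0=0 G3=(0+0>=2)=0 -> 1000
Step 3: G0=NOT G2=NOT 0=1 G1=(0+1>=2)=0 G2=G0|G3=1|0=1 G3=(0+0>=2)=0 -> 1010
Step 4: G0=NOT G2=NOT 1=0 G1=(0+1>=2)=0 G2=G0|G3=1|0=1 G3=(1+0>=2)=0 -> 0010
Step 5: G0=NOT G2=NOT 1=0 G1=(0+0>=2)=0 G2=G0|G3=0|0=0 G3=(1+0>=2)=0 -> 0000

0000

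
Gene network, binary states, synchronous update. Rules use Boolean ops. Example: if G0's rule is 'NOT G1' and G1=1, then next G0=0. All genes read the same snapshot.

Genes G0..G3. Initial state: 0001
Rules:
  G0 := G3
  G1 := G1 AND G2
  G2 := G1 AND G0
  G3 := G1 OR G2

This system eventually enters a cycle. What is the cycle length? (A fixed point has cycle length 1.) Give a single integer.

Answer: 1

Derivation:
Step 0: 0001
Step 1: G0=G3=1 G1=G1&G2=0&0=0 G2=G1&G0=0&0=0 G3=G1|G2=0|0=0 -> 1000
Step 2: G0=G3=0 G1=G1&G2=0&0=0 G2=G1&G0=0&1=0 G3=G1|G2=0|0=0 -> 0000
Step 3: G0=G3=0 G1=G1&G2=0&0=0 G2=G1&G0=0&0=0 G3=G1|G2=0|0=0 -> 0000
State from step 3 equals state from step 2 -> cycle length 1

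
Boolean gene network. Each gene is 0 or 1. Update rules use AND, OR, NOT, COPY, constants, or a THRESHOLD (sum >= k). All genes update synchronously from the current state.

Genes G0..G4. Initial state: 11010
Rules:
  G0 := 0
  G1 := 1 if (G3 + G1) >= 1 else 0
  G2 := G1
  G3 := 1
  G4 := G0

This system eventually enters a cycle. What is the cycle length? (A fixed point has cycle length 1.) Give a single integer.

Step 0: 11010
Step 1: G0=0(const) G1=(1+1>=1)=1 G2=G1=1 G3=1(const) G4=G0=1 -> 01111
Step 2: G0=0(const) G1=(1+1>=1)=1 G2=G1=1 G3=1(const) G4=G0=0 -> 01110
Step 3: G0=0(const) G1=(1+1>=1)=1 G2=G1=1 G3=1(const) G4=G0=0 -> 01110
State from step 3 equals state from step 2 -> cycle length 1

Answer: 1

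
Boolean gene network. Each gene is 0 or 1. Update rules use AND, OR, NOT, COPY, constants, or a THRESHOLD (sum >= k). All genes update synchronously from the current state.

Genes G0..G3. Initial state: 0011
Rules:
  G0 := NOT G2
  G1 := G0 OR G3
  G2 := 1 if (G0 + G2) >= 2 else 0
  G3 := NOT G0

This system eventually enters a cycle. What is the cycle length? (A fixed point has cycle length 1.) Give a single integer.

Answer: 1

Derivation:
Step 0: 0011
Step 1: G0=NOT G2=NOT 1=0 G1=G0|G3=0|1=1 G2=(0+1>=2)=0 G3=NOT G0=NOT 0=1 -> 0101
Step 2: G0=NOT G2=NOT 0=1 G1=G0|G3=0|1=1 G2=(0+0>=2)=0 G3=NOT G0=NOT 0=1 -> 1101
Step 3: G0=NOT G2=NOT 0=1 G1=G0|G3=1|1=1 G2=(1+0>=2)=0 G3=NOT G0=NOT 1=0 -> 1100
Step 4: G0=NOT G2=NOT 0=1 G1=G0|G3=1|0=1 G2=(1+0>=2)=0 G3=NOT G0=NOT 1=0 -> 1100
State from step 4 equals state from step 3 -> cycle length 1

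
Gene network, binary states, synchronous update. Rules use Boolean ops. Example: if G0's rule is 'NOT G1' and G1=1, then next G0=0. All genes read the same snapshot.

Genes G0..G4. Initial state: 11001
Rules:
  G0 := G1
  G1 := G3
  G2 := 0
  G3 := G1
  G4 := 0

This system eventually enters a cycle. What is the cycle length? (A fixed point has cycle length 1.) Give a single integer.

Step 0: 11001
Step 1: G0=G1=1 G1=G3=0 G2=0(const) G3=G1=1 G4=0(const) -> 10010
Step 2: G0=G1=0 G1=G3=1 G2=0(const) G3=G1=0 G4=0(const) -> 01000
Step 3: G0=G1=1 G1=G3=0 G2=0(const) G3=G1=1 G4=0(const) -> 10010
State from step 3 equals state from step 1 -> cycle length 2

Answer: 2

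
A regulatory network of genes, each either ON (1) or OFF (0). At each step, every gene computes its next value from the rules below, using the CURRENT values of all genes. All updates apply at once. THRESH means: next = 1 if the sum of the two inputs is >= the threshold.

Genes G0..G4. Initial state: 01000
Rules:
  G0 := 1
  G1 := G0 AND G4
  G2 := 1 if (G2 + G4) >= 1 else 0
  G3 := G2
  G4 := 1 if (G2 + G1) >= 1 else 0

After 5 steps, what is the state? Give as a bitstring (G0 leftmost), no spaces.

Step 1: G0=1(const) G1=G0&G4=0&0=0 G2=(0+0>=1)=0 G3=G2=0 G4=(0+1>=1)=1 -> 10001
Step 2: G0=1(const) G1=G0&G4=1&1=1 G2=(0+1>=1)=1 G3=G2=0 G4=(0+0>=1)=0 -> 11100
Step 3: G0=1(const) G1=G0&G4=1&0=0 G2=(1+0>=1)=1 G3=G2=1 G4=(1+1>=1)=1 -> 10111
Step 4: G0=1(const) G1=G0&G4=1&1=1 G2=(1+1>=1)=1 G3=G2=1 G4=(1+0>=1)=1 -> 11111
Step 5: G0=1(const) G1=G0&G4=1&1=1 G2=(1+1>=1)=1 G3=G2=1 G4=(1+1>=1)=1 -> 11111

11111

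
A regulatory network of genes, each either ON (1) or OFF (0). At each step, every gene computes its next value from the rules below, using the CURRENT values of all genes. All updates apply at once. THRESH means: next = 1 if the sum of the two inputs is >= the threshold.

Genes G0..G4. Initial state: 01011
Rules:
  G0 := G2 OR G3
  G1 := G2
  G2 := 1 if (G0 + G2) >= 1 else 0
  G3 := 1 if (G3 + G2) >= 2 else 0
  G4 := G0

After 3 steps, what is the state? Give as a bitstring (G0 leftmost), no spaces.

Step 1: G0=G2|G3=0|1=1 G1=G2=0 G2=(0+0>=1)=0 G3=(1+0>=2)=0 G4=G0=0 -> 10000
Step 2: G0=G2|G3=0|0=0 G1=G2=0 G2=(1+0>=1)=1 G3=(0+0>=2)=0 G4=G0=1 -> 00101
Step 3: G0=G2|G3=1|0=1 G1=G2=1 G2=(0+1>=1)=1 G3=(0+1>=2)=0 G4=G0=0 -> 11100

11100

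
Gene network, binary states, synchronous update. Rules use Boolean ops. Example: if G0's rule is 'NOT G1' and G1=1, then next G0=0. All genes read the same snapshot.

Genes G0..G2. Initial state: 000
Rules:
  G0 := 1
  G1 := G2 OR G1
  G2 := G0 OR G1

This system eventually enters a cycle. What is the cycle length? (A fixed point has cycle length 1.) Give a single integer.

Answer: 1

Derivation:
Step 0: 000
Step 1: G0=1(const) G1=G2|G1=0|0=0 G2=G0|G1=0|0=0 -> 100
Step 2: G0=1(const) G1=G2|G1=0|0=0 G2=G0|G1=1|0=1 -> 101
Step 3: G0=1(const) G1=G2|G1=1|0=1 G2=G0|G1=1|0=1 -> 111
Step 4: G0=1(const) G1=G2|G1=1|1=1 G2=G0|G1=1|1=1 -> 111
State from step 4 equals state from step 3 -> cycle length 1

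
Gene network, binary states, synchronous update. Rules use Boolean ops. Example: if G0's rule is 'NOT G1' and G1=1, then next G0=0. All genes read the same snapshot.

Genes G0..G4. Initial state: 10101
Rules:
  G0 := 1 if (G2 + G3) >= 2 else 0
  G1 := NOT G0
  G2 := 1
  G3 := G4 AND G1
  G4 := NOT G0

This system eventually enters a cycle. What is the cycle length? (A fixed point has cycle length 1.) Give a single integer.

Step 0: 10101
Step 1: G0=(1+0>=2)=0 G1=NOT G0=NOT 1=0 G2=1(const) G3=G4&G1=1&0=0 G4=NOT G0=NOT 1=0 -> 00100
Step 2: G0=(1+0>=2)=0 G1=NOT G0=NOT 0=1 G2=1(const) G3=G4&G1=0&0=0 G4=NOT G0=NOT 0=1 -> 01101
Step 3: G0=(1+0>=2)=0 G1=NOT G0=NOT 0=1 G2=1(const) G3=G4&G1=1&1=1 G4=NOT G0=NOT 0=1 -> 01111
Step 4: G0=(1+1>=2)=1 G1=NOT G0=NOT 0=1 G2=1(const) G3=G4&G1=1&1=1 G4=NOT G0=NOT 0=1 -> 11111
Step 5: G0=(1+1>=2)=1 G1=NOT G0=NOT 1=0 G2=1(const) G3=G4&G1=1&1=1 G4=NOT G0=NOT 1=0 -> 10110
Step 6: G0=(1+1>=2)=1 G1=NOT G0=NOT 1=0 G2=1(const) G3=G4&G1=0&0=0 G4=NOT G0=NOT 1=0 -> 10100
Step 7: G0=(1+0>=2)=0 G1=NOT G0=NOT 1=0 G2=1(const) G3=G4&G1=0&0=0 G4=NOT G0=NOT 1=0 -> 00100
State from step 7 equals state from step 1 -> cycle length 6

Answer: 6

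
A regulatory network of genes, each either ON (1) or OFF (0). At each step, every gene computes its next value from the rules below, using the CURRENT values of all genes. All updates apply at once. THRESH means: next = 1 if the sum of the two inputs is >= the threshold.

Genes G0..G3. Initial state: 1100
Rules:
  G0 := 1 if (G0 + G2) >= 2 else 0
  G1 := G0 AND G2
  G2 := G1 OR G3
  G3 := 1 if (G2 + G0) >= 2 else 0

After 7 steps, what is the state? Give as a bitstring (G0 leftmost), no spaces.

Step 1: G0=(1+0>=2)=0 G1=G0&G2=1&0=0 G2=G1|G3=1|0=1 G3=(0+1>=2)=0 -> 0010
Step 2: G0=(0+1>=2)=0 G1=G0&G2=0&1=0 G2=G1|G3=0|0=0 G3=(1+0>=2)=0 -> 0000
Step 3: G0=(0+0>=2)=0 G1=G0&G2=0&0=0 G2=G1|G3=0|0=0 G3=(0+0>=2)=0 -> 0000
Step 4: G0=(0+0>=2)=0 G1=G0&G2=0&0=0 G2=G1|G3=0|0=0 G3=(0+0>=2)=0 -> 0000
Step 5: G0=(0+0>=2)=0 G1=G0&G2=0&0=0 G2=G1|G3=0|0=0 G3=(0+0>=2)=0 -> 0000
Step 6: G0=(0+0>=2)=0 G1=G0&G2=0&0=0 G2=G1|G3=0|0=0 G3=(0+0>=2)=0 -> 0000
Step 7: G0=(0+0>=2)=0 G1=G0&G2=0&0=0 G2=G1|G3=0|0=0 G3=(0+0>=2)=0 -> 0000

0000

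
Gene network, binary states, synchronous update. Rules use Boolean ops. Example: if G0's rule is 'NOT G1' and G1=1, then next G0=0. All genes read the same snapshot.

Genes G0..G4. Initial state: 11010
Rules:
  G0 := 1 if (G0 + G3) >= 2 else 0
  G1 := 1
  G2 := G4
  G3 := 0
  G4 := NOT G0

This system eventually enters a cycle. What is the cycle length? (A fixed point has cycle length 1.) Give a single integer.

Step 0: 11010
Step 1: G0=(1+1>=2)=1 G1=1(const) G2=G4=0 G3=0(const) G4=NOT G0=NOT 1=0 -> 11000
Step 2: G0=(1+0>=2)=0 G1=1(const) G2=G4=0 G3=0(const) G4=NOT G0=NOT 1=0 -> 01000
Step 3: G0=(0+0>=2)=0 G1=1(const) G2=G4=0 G3=0(const) G4=NOT G0=NOT 0=1 -> 01001
Step 4: G0=(0+0>=2)=0 G1=1(const) G2=G4=1 G3=0(const) G4=NOT G0=NOT 0=1 -> 01101
Step 5: G0=(0+0>=2)=0 G1=1(const) G2=G4=1 G3=0(const) G4=NOT G0=NOT 0=1 -> 01101
State from step 5 equals state from step 4 -> cycle length 1

Answer: 1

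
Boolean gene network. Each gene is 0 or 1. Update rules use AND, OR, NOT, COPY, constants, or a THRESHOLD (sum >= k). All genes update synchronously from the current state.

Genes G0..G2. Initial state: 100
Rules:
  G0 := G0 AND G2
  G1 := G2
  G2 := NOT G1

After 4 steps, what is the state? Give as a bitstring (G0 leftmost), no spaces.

Step 1: G0=G0&G2=1&0=0 G1=G2=0 G2=NOT G1=NOT 0=1 -> 001
Step 2: G0=G0&G2=0&1=0 G1=G2=1 G2=NOT G1=NOT 0=1 -> 011
Step 3: G0=G0&G2=0&1=0 G1=G2=1 G2=NOT G1=NOT 1=0 -> 010
Step 4: G0=G0&G2=0&0=0 G1=G2=0 G2=NOT G1=NOT 1=0 -> 000

000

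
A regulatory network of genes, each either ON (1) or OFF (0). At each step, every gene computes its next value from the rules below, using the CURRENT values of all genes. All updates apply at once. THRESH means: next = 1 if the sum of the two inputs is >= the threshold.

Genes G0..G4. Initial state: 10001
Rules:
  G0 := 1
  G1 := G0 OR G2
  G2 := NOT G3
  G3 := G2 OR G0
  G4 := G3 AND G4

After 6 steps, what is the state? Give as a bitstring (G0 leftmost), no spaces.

Step 1: G0=1(const) G1=G0|G2=1|0=1 G2=NOT G3=NOT 0=1 G3=G2|G0=0|1=1 G4=G3&G4=0&1=0 -> 11110
Step 2: G0=1(const) G1=G0|G2=1|1=1 G2=NOT G3=NOT 1=0 G3=G2|G0=1|1=1 G4=G3&G4=1&0=0 -> 11010
Step 3: G0=1(const) G1=G0|G2=1|0=1 G2=NOT G3=NOT 1=0 G3=G2|G0=0|1=1 G4=G3&G4=1&0=0 -> 11010
Step 4: G0=1(const) G1=G0|G2=1|0=1 G2=NOT G3=NOT 1=0 G3=G2|G0=0|1=1 G4=G3&G4=1&0=0 -> 11010
Step 5: G0=1(const) G1=G0|G2=1|0=1 G2=NOT G3=NOT 1=0 G3=G2|G0=0|1=1 G4=G3&G4=1&0=0 -> 11010
Step 6: G0=1(const) G1=G0|G2=1|0=1 G2=NOT G3=NOT 1=0 G3=G2|G0=0|1=1 G4=G3&G4=1&0=0 -> 11010

11010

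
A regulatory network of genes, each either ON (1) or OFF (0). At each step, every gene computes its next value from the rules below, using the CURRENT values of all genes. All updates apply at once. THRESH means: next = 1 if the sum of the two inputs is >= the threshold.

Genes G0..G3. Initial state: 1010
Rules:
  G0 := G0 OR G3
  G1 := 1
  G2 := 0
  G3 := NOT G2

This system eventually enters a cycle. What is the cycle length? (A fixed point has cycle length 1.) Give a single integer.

Answer: 1

Derivation:
Step 0: 1010
Step 1: G0=G0|G3=1|0=1 G1=1(const) G2=0(const) G3=NOT G2=NOT 1=0 -> 1100
Step 2: G0=G0|G3=1|0=1 G1=1(const) G2=0(const) G3=NOT G2=NOT 0=1 -> 1101
Step 3: G0=G0|G3=1|1=1 G1=1(const) G2=0(const) G3=NOT G2=NOT 0=1 -> 1101
State from step 3 equals state from step 2 -> cycle length 1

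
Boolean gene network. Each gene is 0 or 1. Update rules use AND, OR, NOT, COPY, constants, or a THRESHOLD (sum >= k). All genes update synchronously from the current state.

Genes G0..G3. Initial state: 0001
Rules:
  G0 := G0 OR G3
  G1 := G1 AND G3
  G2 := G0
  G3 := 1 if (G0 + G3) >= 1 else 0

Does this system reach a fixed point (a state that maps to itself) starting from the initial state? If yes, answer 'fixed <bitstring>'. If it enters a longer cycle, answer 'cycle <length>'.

Step 0: 0001
Step 1: G0=G0|G3=0|1=1 G1=G1&G3=0&1=0 G2=G0=0 G3=(0+1>=1)=1 -> 1001
Step 2: G0=G0|G3=1|1=1 G1=G1&G3=0&1=0 G2=G0=1 G3=(1+1>=1)=1 -> 1011
Step 3: G0=G0|G3=1|1=1 G1=G1&G3=0&1=0 G2=G0=1 G3=(1+1>=1)=1 -> 1011
Fixed point reached at step 2: 1011

Answer: fixed 1011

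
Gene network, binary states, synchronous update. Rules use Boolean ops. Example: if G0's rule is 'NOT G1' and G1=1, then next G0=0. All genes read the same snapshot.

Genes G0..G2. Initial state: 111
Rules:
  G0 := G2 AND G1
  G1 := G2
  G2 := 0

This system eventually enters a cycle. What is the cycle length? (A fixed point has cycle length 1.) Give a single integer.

Step 0: 111
Step 1: G0=G2&G1=1&1=1 G1=G2=1 G2=0(const) -> 110
Step 2: G0=G2&G1=0&1=0 G1=G2=0 G2=0(const) -> 000
Step 3: G0=G2&G1=0&0=0 G1=G2=0 G2=0(const) -> 000
State from step 3 equals state from step 2 -> cycle length 1

Answer: 1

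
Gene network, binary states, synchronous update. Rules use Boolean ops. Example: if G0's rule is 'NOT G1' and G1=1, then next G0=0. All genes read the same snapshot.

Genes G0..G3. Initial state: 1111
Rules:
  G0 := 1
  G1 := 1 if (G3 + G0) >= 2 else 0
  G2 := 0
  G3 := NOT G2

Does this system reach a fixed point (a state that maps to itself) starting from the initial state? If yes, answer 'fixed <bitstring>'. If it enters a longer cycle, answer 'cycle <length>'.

Step 0: 1111
Step 1: G0=1(const) G1=(1+1>=2)=1 G2=0(const) G3=NOT G2=NOT 1=0 -> 1100
Step 2: G0=1(const) G1=(0+1>=2)=0 G2=0(const) G3=NOT G2=NOT 0=1 -> 1001
Step 3: G0=1(const) G1=(1+1>=2)=1 G2=0(const) G3=NOT G2=NOT 0=1 -> 1101
Step 4: G0=1(const) G1=(1+1>=2)=1 G2=0(const) G3=NOT G2=NOT 0=1 -> 1101
Fixed point reached at step 3: 1101

Answer: fixed 1101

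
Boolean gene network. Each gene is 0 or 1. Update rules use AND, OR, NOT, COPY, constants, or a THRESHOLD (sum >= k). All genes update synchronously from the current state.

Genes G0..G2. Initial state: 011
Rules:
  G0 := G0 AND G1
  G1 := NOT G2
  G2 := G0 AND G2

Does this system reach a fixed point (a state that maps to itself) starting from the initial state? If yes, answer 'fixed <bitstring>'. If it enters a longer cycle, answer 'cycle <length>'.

Answer: fixed 010

Derivation:
Step 0: 011
Step 1: G0=G0&G1=0&1=0 G1=NOT G2=NOT 1=0 G2=G0&G2=0&1=0 -> 000
Step 2: G0=G0&G1=0&0=0 G1=NOT G2=NOT 0=1 G2=G0&G2=0&0=0 -> 010
Step 3: G0=G0&G1=0&1=0 G1=NOT G2=NOT 0=1 G2=G0&G2=0&0=0 -> 010
Fixed point reached at step 2: 010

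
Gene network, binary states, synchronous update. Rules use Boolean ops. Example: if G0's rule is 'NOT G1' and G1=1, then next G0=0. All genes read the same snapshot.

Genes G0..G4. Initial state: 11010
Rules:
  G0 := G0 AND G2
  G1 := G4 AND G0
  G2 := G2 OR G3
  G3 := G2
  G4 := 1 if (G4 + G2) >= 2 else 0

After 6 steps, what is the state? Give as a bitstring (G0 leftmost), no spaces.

Step 1: G0=G0&G2=1&0=0 G1=G4&G0=0&1=0 G2=G2|G3=0|1=1 G3=G2=0 G4=(0+0>=2)=0 -> 00100
Step 2: G0=G0&G2=0&1=0 G1=G4&G0=0&0=0 G2=G2|G3=1|0=1 G3=G2=1 G4=(0+1>=2)=0 -> 00110
Step 3: G0=G0&G2=0&1=0 G1=G4&G0=0&0=0 G2=G2|G3=1|1=1 G3=G2=1 G4=(0+1>=2)=0 -> 00110
Step 4: G0=G0&G2=0&1=0 G1=G4&G0=0&0=0 G2=G2|G3=1|1=1 G3=G2=1 G4=(0+1>=2)=0 -> 00110
Step 5: G0=G0&G2=0&1=0 G1=G4&G0=0&0=0 G2=G2|G3=1|1=1 G3=G2=1 G4=(0+1>=2)=0 -> 00110
Step 6: G0=G0&G2=0&1=0 G1=G4&G0=0&0=0 G2=G2|G3=1|1=1 G3=G2=1 G4=(0+1>=2)=0 -> 00110

00110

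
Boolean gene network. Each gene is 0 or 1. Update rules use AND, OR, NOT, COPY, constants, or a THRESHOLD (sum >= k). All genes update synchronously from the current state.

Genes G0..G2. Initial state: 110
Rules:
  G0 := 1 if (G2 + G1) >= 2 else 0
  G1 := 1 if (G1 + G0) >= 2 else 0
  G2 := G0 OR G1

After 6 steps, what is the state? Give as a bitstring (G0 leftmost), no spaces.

Step 1: G0=(0+1>=2)=0 G1=(1+1>=2)=1 G2=G0|G1=1|1=1 -> 011
Step 2: G0=(1+1>=2)=1 G1=(1+0>=2)=0 G2=G0|G1=0|1=1 -> 101
Step 3: G0=(1+0>=2)=0 G1=(0+1>=2)=0 G2=G0|G1=1|0=1 -> 001
Step 4: G0=(1+0>=2)=0 G1=(0+0>=2)=0 G2=G0|G1=0|0=0 -> 000
Step 5: G0=(0+0>=2)=0 G1=(0+0>=2)=0 G2=G0|G1=0|0=0 -> 000
Step 6: G0=(0+0>=2)=0 G1=(0+0>=2)=0 G2=G0|G1=0|0=0 -> 000

000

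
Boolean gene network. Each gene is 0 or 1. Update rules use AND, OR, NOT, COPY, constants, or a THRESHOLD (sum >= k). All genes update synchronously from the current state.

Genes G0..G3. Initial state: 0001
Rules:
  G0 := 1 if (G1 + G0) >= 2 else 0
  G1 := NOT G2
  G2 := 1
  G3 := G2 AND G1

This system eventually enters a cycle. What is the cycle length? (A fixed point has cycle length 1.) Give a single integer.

Step 0: 0001
Step 1: G0=(0+0>=2)=0 G1=NOT G2=NOT 0=1 G2=1(const) G3=G2&G1=0&0=0 -> 0110
Step 2: G0=(1+0>=2)=0 G1=NOT G2=NOT 1=0 G2=1(const) G3=G2&G1=1&1=1 -> 0011
Step 3: G0=(0+0>=2)=0 G1=NOT G2=NOT 1=0 G2=1(const) G3=G2&G1=1&0=0 -> 0010
Step 4: G0=(0+0>=2)=0 G1=NOT G2=NOT 1=0 G2=1(const) G3=G2&G1=1&0=0 -> 0010
State from step 4 equals state from step 3 -> cycle length 1

Answer: 1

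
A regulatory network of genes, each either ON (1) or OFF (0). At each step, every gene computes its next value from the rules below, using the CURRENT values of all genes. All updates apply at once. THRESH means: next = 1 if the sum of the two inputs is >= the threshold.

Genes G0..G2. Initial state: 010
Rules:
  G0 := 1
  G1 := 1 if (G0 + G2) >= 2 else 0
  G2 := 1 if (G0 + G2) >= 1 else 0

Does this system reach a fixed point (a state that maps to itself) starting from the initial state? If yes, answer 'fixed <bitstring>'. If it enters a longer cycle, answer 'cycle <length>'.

Answer: fixed 111

Derivation:
Step 0: 010
Step 1: G0=1(const) G1=(0+0>=2)=0 G2=(0+0>=1)=0 -> 100
Step 2: G0=1(const) G1=(1+0>=2)=0 G2=(1+0>=1)=1 -> 101
Step 3: G0=1(const) G1=(1+1>=2)=1 G2=(1+1>=1)=1 -> 111
Step 4: G0=1(const) G1=(1+1>=2)=1 G2=(1+1>=1)=1 -> 111
Fixed point reached at step 3: 111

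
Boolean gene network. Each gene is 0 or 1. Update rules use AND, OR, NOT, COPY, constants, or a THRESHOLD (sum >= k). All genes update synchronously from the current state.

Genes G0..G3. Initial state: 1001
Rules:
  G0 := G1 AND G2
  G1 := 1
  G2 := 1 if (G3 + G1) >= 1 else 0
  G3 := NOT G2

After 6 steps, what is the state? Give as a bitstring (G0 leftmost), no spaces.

Step 1: G0=G1&G2=0&0=0 G1=1(const) G2=(1+0>=1)=1 G3=NOT G2=NOT 0=1 -> 0111
Step 2: G0=G1&G2=1&1=1 G1=1(const) G2=(1+1>=1)=1 G3=NOT G2=NOT 1=0 -> 1110
Step 3: G0=G1&G2=1&1=1 G1=1(const) G2=(0+1>=1)=1 G3=NOT G2=NOT 1=0 -> 1110
Step 4: G0=G1&G2=1&1=1 G1=1(const) G2=(0+1>=1)=1 G3=NOT G2=NOT 1=0 -> 1110
Step 5: G0=G1&G2=1&1=1 G1=1(const) G2=(0+1>=1)=1 G3=NOT G2=NOT 1=0 -> 1110
Step 6: G0=G1&G2=1&1=1 G1=1(const) G2=(0+1>=1)=1 G3=NOT G2=NOT 1=0 -> 1110

1110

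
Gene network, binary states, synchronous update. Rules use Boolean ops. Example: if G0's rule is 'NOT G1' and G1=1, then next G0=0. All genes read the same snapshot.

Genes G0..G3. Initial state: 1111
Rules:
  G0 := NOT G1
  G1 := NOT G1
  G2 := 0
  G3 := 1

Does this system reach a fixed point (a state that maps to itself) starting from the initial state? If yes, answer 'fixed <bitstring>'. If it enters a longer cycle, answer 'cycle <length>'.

Answer: cycle 2

Derivation:
Step 0: 1111
Step 1: G0=NOT G1=NOT 1=0 G1=NOT G1=NOT 1=0 G2=0(const) G3=1(const) -> 0001
Step 2: G0=NOT G1=NOT 0=1 G1=NOT G1=NOT 0=1 G2=0(const) G3=1(const) -> 1101
Step 3: G0=NOT G1=NOT 1=0 G1=NOT G1=NOT 1=0 G2=0(const) G3=1(const) -> 0001
Cycle of length 2 starting at step 1 -> no fixed point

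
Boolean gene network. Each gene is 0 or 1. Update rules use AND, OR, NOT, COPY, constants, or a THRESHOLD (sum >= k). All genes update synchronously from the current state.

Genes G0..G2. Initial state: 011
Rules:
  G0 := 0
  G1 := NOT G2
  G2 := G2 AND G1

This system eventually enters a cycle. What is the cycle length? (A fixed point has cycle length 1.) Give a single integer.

Step 0: 011
Step 1: G0=0(const) G1=NOT G2=NOT 1=0 G2=G2&G1=1&1=1 -> 001
Step 2: G0=0(const) G1=NOT G2=NOT 1=0 G2=G2&G1=1&0=0 -> 000
Step 3: G0=0(const) G1=NOT G2=NOT 0=1 G2=G2&G1=0&0=0 -> 010
Step 4: G0=0(const) G1=NOT G2=NOT 0=1 G2=G2&G1=0&1=0 -> 010
State from step 4 equals state from step 3 -> cycle length 1

Answer: 1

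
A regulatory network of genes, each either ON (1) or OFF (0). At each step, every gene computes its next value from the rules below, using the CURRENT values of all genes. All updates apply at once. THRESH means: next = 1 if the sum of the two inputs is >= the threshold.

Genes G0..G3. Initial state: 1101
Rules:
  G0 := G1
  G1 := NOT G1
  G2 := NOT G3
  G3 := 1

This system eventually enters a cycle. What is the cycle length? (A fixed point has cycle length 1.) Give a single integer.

Step 0: 1101
Step 1: G0=G1=1 G1=NOT G1=NOT 1=0 G2=NOT G3=NOT 1=0 G3=1(const) -> 1001
Step 2: G0=G1=0 G1=NOT G1=NOT 0=1 G2=NOT G3=NOT 1=0 G3=1(const) -> 0101
Step 3: G0=G1=1 G1=NOT G1=NOT 1=0 G2=NOT G3=NOT 1=0 G3=1(const) -> 1001
State from step 3 equals state from step 1 -> cycle length 2

Answer: 2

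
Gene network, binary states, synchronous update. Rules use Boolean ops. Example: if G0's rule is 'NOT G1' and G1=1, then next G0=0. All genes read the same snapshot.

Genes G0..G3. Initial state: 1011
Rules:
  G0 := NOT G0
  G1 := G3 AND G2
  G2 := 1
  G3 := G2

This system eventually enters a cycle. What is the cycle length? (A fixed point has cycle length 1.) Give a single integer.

Answer: 2

Derivation:
Step 0: 1011
Step 1: G0=NOT G0=NOT 1=0 G1=G3&G2=1&1=1 G2=1(const) G3=G2=1 -> 0111
Step 2: G0=NOT G0=NOT 0=1 G1=G3&G2=1&1=1 G2=1(const) G3=G2=1 -> 1111
Step 3: G0=NOT G0=NOT 1=0 G1=G3&G2=1&1=1 G2=1(const) G3=G2=1 -> 0111
State from step 3 equals state from step 1 -> cycle length 2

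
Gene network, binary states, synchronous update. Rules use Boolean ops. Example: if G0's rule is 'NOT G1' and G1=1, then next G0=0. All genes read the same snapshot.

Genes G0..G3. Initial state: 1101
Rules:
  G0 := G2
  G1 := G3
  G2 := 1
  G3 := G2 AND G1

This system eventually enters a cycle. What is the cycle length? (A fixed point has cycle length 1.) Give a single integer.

Answer: 2

Derivation:
Step 0: 1101
Step 1: G0=G2=0 G1=G3=1 G2=1(const) G3=G2&G1=0&1=0 -> 0110
Step 2: G0=G2=1 G1=G3=0 G2=1(const) G3=G2&G1=1&1=1 -> 1011
Step 3: G0=G2=1 G1=G3=1 G2=1(const) G3=G2&G1=1&0=0 -> 1110
Step 4: G0=G2=1 G1=G3=0 G2=1(const) G3=G2&G1=1&1=1 -> 1011
State from step 4 equals state from step 2 -> cycle length 2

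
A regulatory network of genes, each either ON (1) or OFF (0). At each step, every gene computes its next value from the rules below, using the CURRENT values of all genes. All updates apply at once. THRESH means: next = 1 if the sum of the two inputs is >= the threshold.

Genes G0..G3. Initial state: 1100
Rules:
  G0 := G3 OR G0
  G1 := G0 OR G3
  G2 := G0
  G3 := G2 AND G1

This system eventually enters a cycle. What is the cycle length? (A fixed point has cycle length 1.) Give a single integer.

Step 0: 1100
Step 1: G0=G3|G0=0|1=1 G1=G0|G3=1|0=1 G2=G0=1 G3=G2&G1=0&1=0 -> 1110
Step 2: G0=G3|G0=0|1=1 G1=G0|G3=1|0=1 G2=G0=1 G3=G2&G1=1&1=1 -> 1111
Step 3: G0=G3|G0=1|1=1 G1=G0|G3=1|1=1 G2=G0=1 G3=G2&G1=1&1=1 -> 1111
State from step 3 equals state from step 2 -> cycle length 1

Answer: 1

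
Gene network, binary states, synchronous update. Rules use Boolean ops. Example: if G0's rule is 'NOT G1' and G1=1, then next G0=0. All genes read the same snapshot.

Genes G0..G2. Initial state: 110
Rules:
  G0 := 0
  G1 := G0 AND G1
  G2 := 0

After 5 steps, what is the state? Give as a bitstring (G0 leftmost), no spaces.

Step 1: G0=0(const) G1=G0&G1=1&1=1 G2=0(const) -> 010
Step 2: G0=0(const) G1=G0&G1=0&1=0 G2=0(const) -> 000
Step 3: G0=0(const) G1=G0&G1=0&0=0 G2=0(const) -> 000
Step 4: G0=0(const) G1=G0&G1=0&0=0 G2=0(const) -> 000
Step 5: G0=0(const) G1=G0&G1=0&0=0 G2=0(const) -> 000

000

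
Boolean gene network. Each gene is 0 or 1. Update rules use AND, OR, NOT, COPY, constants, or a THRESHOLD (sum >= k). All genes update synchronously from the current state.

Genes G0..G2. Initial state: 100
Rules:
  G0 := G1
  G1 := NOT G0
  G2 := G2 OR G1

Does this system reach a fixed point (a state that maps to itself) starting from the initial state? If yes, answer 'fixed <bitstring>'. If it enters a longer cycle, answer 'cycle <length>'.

Step 0: 100
Step 1: G0=G1=0 G1=NOT G0=NOT 1=0 G2=G2|G1=0|0=0 -> 000
Step 2: G0=G1=0 G1=NOT G0=NOT 0=1 G2=G2|G1=0|0=0 -> 010
Step 3: G0=G1=1 G1=NOT G0=NOT 0=1 G2=G2|G1=0|1=1 -> 111
Step 4: G0=G1=1 G1=NOT G0=NOT 1=0 G2=G2|G1=1|1=1 -> 101
Step 5: G0=G1=0 G1=NOT G0=NOT 1=0 G2=G2|G1=1|0=1 -> 001
Step 6: G0=G1=0 G1=NOT G0=NOT 0=1 G2=G2|G1=1|0=1 -> 011
Step 7: G0=G1=1 G1=NOT G0=NOT 0=1 G2=G2|G1=1|1=1 -> 111
Cycle of length 4 starting at step 3 -> no fixed point

Answer: cycle 4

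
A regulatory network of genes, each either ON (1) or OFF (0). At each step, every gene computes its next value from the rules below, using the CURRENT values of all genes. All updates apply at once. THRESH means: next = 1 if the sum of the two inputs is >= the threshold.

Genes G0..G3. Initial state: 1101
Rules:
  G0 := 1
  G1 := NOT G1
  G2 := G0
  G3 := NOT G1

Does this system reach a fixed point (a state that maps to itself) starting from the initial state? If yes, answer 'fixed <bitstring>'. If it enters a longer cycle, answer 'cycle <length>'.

Step 0: 1101
Step 1: G0=1(const) G1=NOT G1=NOT 1=0 G2=G0=1 G3=NOT G1=NOT 1=0 -> 1010
Step 2: G0=1(const) G1=NOT G1=NOT 0=1 G2=G0=1 G3=NOT G1=NOT 0=1 -> 1111
Step 3: G0=1(const) G1=NOT G1=NOT 1=0 G2=G0=1 G3=NOT G1=NOT 1=0 -> 1010
Cycle of length 2 starting at step 1 -> no fixed point

Answer: cycle 2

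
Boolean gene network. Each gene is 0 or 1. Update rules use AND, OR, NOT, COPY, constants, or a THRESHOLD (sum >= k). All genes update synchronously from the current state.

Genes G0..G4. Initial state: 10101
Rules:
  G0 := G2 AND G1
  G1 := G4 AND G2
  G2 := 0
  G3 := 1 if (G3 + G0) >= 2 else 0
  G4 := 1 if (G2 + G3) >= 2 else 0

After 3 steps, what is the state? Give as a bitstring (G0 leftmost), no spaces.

Step 1: G0=G2&G1=1&0=0 G1=G4&G2=1&1=1 G2=0(const) G3=(0+1>=2)=0 G4=(1+0>=2)=0 -> 01000
Step 2: G0=G2&G1=0&1=0 G1=G4&G2=0&0=0 G2=0(const) G3=(0+0>=2)=0 G4=(0+0>=2)=0 -> 00000
Step 3: G0=G2&G1=0&0=0 G1=G4&G2=0&0=0 G2=0(const) G3=(0+0>=2)=0 G4=(0+0>=2)=0 -> 00000

00000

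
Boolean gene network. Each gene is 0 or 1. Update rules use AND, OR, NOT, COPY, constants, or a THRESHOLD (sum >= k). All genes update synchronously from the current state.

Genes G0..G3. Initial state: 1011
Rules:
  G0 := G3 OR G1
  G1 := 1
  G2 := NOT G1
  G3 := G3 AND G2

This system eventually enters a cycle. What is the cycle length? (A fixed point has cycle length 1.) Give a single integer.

Step 0: 1011
Step 1: G0=G3|G1=1|0=1 G1=1(const) G2=NOT G1=NOT 0=1 G3=G3&G2=1&1=1 -> 1111
Step 2: G0=G3|G1=1|1=1 G1=1(const) G2=NOT G1=NOT 1=0 G3=G3&G2=1&1=1 -> 1101
Step 3: G0=G3|G1=1|1=1 G1=1(const) G2=NOT G1=NOT 1=0 G3=G3&G2=1&0=0 -> 1100
Step 4: G0=G3|G1=0|1=1 G1=1(const) G2=NOT G1=NOT 1=0 G3=G3&G2=0&0=0 -> 1100
State from step 4 equals state from step 3 -> cycle length 1

Answer: 1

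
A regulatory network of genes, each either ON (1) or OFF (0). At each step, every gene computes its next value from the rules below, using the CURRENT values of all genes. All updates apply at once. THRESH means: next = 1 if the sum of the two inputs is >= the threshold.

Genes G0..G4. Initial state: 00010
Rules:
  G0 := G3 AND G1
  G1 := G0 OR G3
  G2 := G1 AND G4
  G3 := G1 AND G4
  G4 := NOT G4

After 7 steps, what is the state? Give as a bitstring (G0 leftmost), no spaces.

Step 1: G0=G3&G1=1&0=0 G1=G0|G3=0|1=1 G2=G1&G4=0&0=0 G3=G1&G4=0&0=0 G4=NOT G4=NOT 0=1 -> 01001
Step 2: G0=G3&G1=0&1=0 G1=G0|G3=0|0=0 G2=G1&G4=1&1=1 G3=G1&G4=1&1=1 G4=NOT G4=NOT 1=0 -> 00110
Step 3: G0=G3&G1=1&0=0 G1=G0|G3=0|1=1 G2=G1&G4=0&0=0 G3=G1&G4=0&0=0 G4=NOT G4=NOT 0=1 -> 01001
Step 4: G0=G3&G1=0&1=0 G1=G0|G3=0|0=0 G2=G1&G4=1&1=1 G3=G1&G4=1&1=1 G4=NOT G4=NOT 1=0 -> 00110
Step 5: G0=G3&G1=1&0=0 G1=G0|G3=0|1=1 G2=G1&G4=0&0=0 G3=G1&G4=0&0=0 G4=NOT G4=NOT 0=1 -> 01001
Step 6: G0=G3&G1=0&1=0 G1=G0|G3=0|0=0 G2=G1&G4=1&1=1 G3=G1&G4=1&1=1 G4=NOT G4=NOT 1=0 -> 00110
Step 7: G0=G3&G1=1&0=0 G1=G0|G3=0|1=1 G2=G1&G4=0&0=0 G3=G1&G4=0&0=0 G4=NOT G4=NOT 0=1 -> 01001

01001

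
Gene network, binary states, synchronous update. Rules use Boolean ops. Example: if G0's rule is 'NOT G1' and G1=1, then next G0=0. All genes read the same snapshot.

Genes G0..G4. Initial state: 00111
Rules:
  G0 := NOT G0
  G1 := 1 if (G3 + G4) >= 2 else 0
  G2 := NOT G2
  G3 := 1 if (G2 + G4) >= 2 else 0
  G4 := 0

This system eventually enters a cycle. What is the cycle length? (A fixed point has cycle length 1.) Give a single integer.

Answer: 2

Derivation:
Step 0: 00111
Step 1: G0=NOT G0=NOT 0=1 G1=(1+1>=2)=1 G2=NOT G2=NOT 1=0 G3=(1+1>=2)=1 G4=0(const) -> 11010
Step 2: G0=NOT G0=NOT 1=0 G1=(1+0>=2)=0 G2=NOT G2=NOT 0=1 G3=(0+0>=2)=0 G4=0(const) -> 00100
Step 3: G0=NOT G0=NOT 0=1 G1=(0+0>=2)=0 G2=NOT G2=NOT 1=0 G3=(1+0>=2)=0 G4=0(const) -> 10000
Step 4: G0=NOT G0=NOT 1=0 G1=(0+0>=2)=0 G2=NOT G2=NOT 0=1 G3=(0+0>=2)=0 G4=0(const) -> 00100
State from step 4 equals state from step 2 -> cycle length 2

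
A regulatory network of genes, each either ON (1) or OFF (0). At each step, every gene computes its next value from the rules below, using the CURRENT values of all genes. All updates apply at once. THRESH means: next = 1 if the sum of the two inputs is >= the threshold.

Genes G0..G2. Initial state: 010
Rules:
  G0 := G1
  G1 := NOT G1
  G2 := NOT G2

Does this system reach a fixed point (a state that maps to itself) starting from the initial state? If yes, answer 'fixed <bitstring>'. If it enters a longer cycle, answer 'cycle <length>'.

Answer: cycle 2

Derivation:
Step 0: 010
Step 1: G0=G1=1 G1=NOT G1=NOT 1=0 G2=NOT G2=NOT 0=1 -> 101
Step 2: G0=G1=0 G1=NOT G1=NOT 0=1 G2=NOT G2=NOT 1=0 -> 010
Cycle of length 2 starting at step 0 -> no fixed point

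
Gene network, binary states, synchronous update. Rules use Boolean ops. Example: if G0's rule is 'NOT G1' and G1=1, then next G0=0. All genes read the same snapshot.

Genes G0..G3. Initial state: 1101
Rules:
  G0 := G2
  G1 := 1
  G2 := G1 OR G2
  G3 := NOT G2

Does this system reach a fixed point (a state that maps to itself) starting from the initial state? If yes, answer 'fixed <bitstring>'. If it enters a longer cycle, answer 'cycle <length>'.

Step 0: 1101
Step 1: G0=G2=0 G1=1(const) G2=G1|G2=1|0=1 G3=NOT G2=NOT 0=1 -> 0111
Step 2: G0=G2=1 G1=1(const) G2=G1|G2=1|1=1 G3=NOT G2=NOT 1=0 -> 1110
Step 3: G0=G2=1 G1=1(const) G2=G1|G2=1|1=1 G3=NOT G2=NOT 1=0 -> 1110
Fixed point reached at step 2: 1110

Answer: fixed 1110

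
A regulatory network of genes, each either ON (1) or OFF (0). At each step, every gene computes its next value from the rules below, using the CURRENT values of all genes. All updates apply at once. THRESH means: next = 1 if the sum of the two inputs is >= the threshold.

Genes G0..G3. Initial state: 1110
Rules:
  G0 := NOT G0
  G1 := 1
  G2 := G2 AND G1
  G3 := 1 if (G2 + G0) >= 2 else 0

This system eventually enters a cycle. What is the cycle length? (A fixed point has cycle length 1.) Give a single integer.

Step 0: 1110
Step 1: G0=NOT G0=NOT 1=0 G1=1(const) G2=G2&G1=1&1=1 G3=(1+1>=2)=1 -> 0111
Step 2: G0=NOT G0=NOT 0=1 G1=1(const) G2=G2&G1=1&1=1 G3=(1+0>=2)=0 -> 1110
State from step 2 equals state from step 0 -> cycle length 2

Answer: 2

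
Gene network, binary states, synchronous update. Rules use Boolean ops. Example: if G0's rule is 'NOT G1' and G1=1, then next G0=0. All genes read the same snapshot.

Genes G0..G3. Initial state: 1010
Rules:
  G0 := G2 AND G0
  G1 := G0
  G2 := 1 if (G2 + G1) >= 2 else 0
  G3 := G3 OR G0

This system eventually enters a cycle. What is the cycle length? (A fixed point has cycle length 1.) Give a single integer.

Step 0: 1010
Step 1: G0=G2&G0=1&1=1 G1=G0=1 G2=(1+0>=2)=0 G3=G3|G0=0|1=1 -> 1101
Step 2: G0=G2&G0=0&1=0 G1=G0=1 G2=(0+1>=2)=0 G3=G3|G0=1|1=1 -> 0101
Step 3: G0=G2&G0=0&0=0 G1=G0=0 G2=(0+1>=2)=0 G3=G3|G0=1|0=1 -> 0001
Step 4: G0=G2&G0=0&0=0 G1=G0=0 G2=(0+0>=2)=0 G3=G3|G0=1|0=1 -> 0001
State from step 4 equals state from step 3 -> cycle length 1

Answer: 1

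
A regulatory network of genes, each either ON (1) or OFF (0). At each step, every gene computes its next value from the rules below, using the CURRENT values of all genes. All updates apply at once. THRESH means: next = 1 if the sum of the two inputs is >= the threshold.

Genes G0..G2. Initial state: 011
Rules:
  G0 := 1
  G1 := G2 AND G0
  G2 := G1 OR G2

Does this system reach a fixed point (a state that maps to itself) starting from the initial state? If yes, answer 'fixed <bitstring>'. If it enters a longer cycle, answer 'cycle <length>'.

Answer: fixed 111

Derivation:
Step 0: 011
Step 1: G0=1(const) G1=G2&G0=1&0=0 G2=G1|G2=1|1=1 -> 101
Step 2: G0=1(const) G1=G2&G0=1&1=1 G2=G1|G2=0|1=1 -> 111
Step 3: G0=1(const) G1=G2&G0=1&1=1 G2=G1|G2=1|1=1 -> 111
Fixed point reached at step 2: 111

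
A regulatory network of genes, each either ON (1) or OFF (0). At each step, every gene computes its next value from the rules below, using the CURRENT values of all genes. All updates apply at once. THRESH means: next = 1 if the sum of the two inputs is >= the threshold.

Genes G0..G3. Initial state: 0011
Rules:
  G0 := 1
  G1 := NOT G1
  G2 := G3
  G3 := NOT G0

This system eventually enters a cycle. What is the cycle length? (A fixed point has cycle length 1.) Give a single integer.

Step 0: 0011
Step 1: G0=1(const) G1=NOT G1=NOT 0=1 G2=G3=1 G3=NOT G0=NOT 0=1 -> 1111
Step 2: G0=1(const) G1=NOT G1=NOT 1=0 G2=G3=1 G3=NOT G0=NOT 1=0 -> 1010
Step 3: G0=1(const) G1=NOT G1=NOT 0=1 G2=G3=0 G3=NOT G0=NOT 1=0 -> 1100
Step 4: G0=1(const) G1=NOT G1=NOT 1=0 G2=G3=0 G3=NOT G0=NOT 1=0 -> 1000
Step 5: G0=1(const) G1=NOT G1=NOT 0=1 G2=G3=0 G3=NOT G0=NOT 1=0 -> 1100
State from step 5 equals state from step 3 -> cycle length 2

Answer: 2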